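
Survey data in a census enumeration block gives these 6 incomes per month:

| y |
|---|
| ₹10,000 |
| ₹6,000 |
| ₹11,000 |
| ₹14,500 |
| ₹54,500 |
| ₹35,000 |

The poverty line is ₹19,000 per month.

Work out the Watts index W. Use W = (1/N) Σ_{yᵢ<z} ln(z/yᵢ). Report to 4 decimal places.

Incomes under z: ₹6,000, ₹10,000, ₹11,000, ₹14,500 (q = 4 of N = 6).
Log gaps: ln(19000/6000) = 1.1527; ln(19000/10000) = 0.6419; ln(19000/11000) = 0.5465; ln(19000/14500) = 0.2703.
W = 2.611367 / 6 = 0.4352.

0.4352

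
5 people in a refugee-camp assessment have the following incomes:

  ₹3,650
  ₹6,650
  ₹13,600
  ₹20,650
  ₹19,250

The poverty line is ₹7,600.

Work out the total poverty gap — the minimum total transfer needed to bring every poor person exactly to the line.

₹4,900

Below z: ₹3,650, ₹6,650 (q = 2 of N = 5).
Individual gaps: 7600−3650 = 3950; 7600−6650 = 950.
Aggregate gap = ₹4,900.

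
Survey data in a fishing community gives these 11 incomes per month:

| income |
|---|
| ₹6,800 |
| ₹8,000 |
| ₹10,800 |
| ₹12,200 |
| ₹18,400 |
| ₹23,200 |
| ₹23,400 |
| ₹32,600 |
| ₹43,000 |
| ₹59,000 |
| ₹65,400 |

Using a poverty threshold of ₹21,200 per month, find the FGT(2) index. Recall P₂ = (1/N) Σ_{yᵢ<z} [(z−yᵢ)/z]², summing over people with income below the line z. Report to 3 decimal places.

0.117

Incomes under z: ₹6,800, ₹8,000, ₹10,800, ₹12,200, ₹18,400 (q = 5 of N = 11).
Gap ratios (z−y)/z: (21200−6800)/21200 = 0.6792; (21200−8000)/21200 = 0.6226; (21200−10800)/21200 = 0.4906; (21200−12200)/21200 = 0.4245; (21200−18400)/21200 = 0.1321.
Squared: 0.4614; 0.3877; 0.2407; 0.1802; 0.0174.
Sum = 1.287380; P₂ = 1.287380 / 11 = 0.117.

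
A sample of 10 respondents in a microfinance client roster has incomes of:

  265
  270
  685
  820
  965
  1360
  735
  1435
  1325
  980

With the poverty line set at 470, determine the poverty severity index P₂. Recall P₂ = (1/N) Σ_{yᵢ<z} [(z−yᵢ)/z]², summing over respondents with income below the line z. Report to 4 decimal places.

0.0371

Poor units: 265, 270 (q = 2 of N = 10).
Shortfall ratios: (470−265)/470 = 0.4362; (470−270)/470 = 0.4255.
Squared: 0.1902; 0.1811.
Sum = 0.371322; P₂ = 0.371322 / 10 = 0.0371.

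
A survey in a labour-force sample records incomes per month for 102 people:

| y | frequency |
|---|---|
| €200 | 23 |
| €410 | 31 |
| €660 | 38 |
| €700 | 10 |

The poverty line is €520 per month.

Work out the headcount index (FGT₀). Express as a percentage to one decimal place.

54 of the 102 people have income below €520.
H = 54/102 = 52.9%.

52.9%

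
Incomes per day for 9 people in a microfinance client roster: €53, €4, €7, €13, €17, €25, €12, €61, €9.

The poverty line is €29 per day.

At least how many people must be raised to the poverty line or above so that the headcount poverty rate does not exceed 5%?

Currently q = 7 of N = 9 are below the line (H = 0.778).
A headcount ratio of at most 5% allows at most ⌊0.05 × 9⌋ = 0 poor people.
So at least 7 − 0 = 7 must be lifted.

7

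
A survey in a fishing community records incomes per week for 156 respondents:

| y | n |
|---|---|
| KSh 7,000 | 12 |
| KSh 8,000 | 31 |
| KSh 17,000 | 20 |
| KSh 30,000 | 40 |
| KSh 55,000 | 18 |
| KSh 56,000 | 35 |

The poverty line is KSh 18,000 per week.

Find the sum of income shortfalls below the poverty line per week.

KSh 462,000

Below the line: 12×KSh 7,000, 31×KSh 8,000, 20×KSh 17,000 (q = 63 of N = 156).
Individual gaps: 12×(18000−7000) = 132000; 31×(18000−8000) = 310000; 20×(18000−17000) = 20000.
Aggregate gap = KSh 462,000.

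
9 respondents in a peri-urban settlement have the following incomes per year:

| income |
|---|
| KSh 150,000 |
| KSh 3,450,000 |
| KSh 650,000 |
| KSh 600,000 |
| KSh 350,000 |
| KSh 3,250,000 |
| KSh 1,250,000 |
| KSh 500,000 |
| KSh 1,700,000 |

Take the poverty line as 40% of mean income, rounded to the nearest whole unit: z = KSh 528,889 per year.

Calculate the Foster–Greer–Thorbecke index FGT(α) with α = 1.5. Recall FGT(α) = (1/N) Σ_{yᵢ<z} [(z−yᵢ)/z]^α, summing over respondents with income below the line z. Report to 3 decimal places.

0.091

Poor units: KSh 150,000, KSh 350,000, KSh 500,000 (q = 3 of N = 9).
Shortfall ratios: (528889−150000)/528889 = 0.7164; (528889−350000)/528889 = 0.3382; (528889−500000)/528889 = 0.0546.
Raised to α = 1.5: 0.60635; 0.19671; 0.01277.
Sum = 0.815824; FGT(1.5) = 0.815824 / 9 = 0.091.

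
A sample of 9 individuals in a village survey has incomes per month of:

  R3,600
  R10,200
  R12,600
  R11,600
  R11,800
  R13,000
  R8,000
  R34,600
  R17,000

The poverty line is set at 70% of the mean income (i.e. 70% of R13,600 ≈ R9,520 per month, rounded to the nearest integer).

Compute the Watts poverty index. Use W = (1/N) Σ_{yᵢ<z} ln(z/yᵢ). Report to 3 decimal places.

Below z: R3,600, R8,000 (q = 2 of N = 9).
Log gaps: ln(9520/3600) = 0.9725; ln(9520/8000) = 0.1740.
W = 1.146414 / 9 = 0.127.

0.127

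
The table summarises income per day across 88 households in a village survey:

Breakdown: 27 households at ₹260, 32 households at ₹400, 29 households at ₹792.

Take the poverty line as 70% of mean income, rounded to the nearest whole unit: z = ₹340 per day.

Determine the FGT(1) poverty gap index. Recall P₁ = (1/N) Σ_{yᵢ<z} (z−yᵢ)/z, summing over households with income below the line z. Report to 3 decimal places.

Below z: 27×₹260 (q = 27 of N = 88).
Relative gaps: (340−260)/340 = 0.2353 (×27).
Σ = 6.352941. Dividing by the full population N = 88 gives P₁ = 0.072.

0.072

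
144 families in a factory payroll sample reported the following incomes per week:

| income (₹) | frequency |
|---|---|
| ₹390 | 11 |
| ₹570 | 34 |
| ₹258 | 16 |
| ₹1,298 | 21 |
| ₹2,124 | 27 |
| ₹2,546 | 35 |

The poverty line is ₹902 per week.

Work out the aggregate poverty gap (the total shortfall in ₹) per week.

₹27,224

Incomes under z: 16×₹258, 11×₹390, 34×₹570 (q = 61 of N = 144).
Individual gaps: 16×(902−258) = 10304; 11×(902−390) = 5632; 34×(902−570) = 11288.
Aggregate gap = ₹27,224.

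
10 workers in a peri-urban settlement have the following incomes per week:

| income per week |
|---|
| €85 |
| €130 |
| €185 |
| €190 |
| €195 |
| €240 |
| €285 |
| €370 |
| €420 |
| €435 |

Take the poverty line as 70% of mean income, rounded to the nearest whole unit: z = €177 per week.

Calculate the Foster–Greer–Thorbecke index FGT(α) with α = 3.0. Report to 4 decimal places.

0.0159

Below the line: €85, €130 (q = 2 of N = 10).
Shortfall ratios: (177−85)/177 = 0.5198; (177−130)/177 = 0.2655.
Raised to α = 3.0: 0.14042; 0.01872.
Sum = 0.159148; FGT(3.0) = 0.159148 / 10 = 0.0159.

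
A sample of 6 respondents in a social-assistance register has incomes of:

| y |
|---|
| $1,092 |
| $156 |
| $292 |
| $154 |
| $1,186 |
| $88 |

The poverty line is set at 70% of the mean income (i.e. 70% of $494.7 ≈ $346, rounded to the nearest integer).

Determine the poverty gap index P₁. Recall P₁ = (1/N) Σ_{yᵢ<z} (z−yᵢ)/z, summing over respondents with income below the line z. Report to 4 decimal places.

Incomes under z: $88, $154, $156, $292 (q = 4 of N = 6).
Relative gaps: (346−88)/346 = 0.7457; (346−154)/346 = 0.5549; (346−156)/346 = 0.5491; (346−292)/346 = 0.1561.
Sum of shortfalls = 2.005780; P₁ averages over all N: 2.005780 / 6 = 0.3343.

0.3343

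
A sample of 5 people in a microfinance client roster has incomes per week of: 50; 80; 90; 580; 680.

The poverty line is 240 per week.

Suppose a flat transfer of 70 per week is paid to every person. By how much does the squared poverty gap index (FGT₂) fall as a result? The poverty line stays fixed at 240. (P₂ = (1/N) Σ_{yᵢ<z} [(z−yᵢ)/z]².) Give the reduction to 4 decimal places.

Before: below the line — 50, 80, 90; squared poverty gap index (FGT₂) = 0.292361.
After the 70 transfer: below the line — 120, 150, 160; squared poverty gap index (FGT₂) = 0.100347.
Reduction = 0.292361 − 0.100347 = 0.1920.

0.1920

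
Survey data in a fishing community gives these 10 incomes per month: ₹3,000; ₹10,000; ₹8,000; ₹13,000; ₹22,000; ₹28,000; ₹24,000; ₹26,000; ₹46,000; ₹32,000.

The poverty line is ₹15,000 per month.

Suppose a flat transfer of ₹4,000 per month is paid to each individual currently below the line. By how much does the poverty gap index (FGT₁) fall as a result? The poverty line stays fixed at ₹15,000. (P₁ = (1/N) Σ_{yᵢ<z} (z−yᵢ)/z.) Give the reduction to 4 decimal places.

Before: below the line — ₹3,000, ₹8,000, ₹10,000, ₹13,000; poverty gap index (FGT₁) = 0.173333.
After the ₹4,000 transfer: below the line — ₹7,000, ₹12,000, ₹14,000; poverty gap index (FGT₁) = 0.080000.
Reduction = 0.173333 − 0.080000 = 0.0933.

0.0933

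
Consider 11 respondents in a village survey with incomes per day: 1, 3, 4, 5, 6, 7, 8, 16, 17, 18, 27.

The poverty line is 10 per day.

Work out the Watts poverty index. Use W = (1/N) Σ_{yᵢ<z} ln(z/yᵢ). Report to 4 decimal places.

0.5642

Below the line: 1, 3, 4, 5, 6, 7, 8 (q = 7 of N = 11).
Log gaps: ln(10/1) = 2.3026; ln(10/3) = 1.2040; ln(10/4) = 0.9163; ln(10/5) = 0.6931; ln(10/6) = 0.5108; ln(10/7) = 0.3567; ln(10/8) = 0.2231.
W = 6.206640 / 11 = 0.5642.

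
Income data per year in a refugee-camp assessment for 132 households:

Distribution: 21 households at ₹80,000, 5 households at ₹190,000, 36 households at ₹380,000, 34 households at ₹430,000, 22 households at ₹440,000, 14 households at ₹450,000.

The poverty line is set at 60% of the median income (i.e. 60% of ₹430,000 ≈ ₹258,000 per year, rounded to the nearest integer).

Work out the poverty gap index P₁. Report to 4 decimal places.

0.1197

Incomes under z: 21×₹80,000, 5×₹190,000 (q = 26 of N = 132).
Normalized shortfalls: (258000−80000)/258000 = 0.6899 (×21); (258000−190000)/258000 = 0.2636 (×5).
Sum of shortfalls = 15.806202; P₁ averages over all N: 15.806202 / 132 = 0.1197.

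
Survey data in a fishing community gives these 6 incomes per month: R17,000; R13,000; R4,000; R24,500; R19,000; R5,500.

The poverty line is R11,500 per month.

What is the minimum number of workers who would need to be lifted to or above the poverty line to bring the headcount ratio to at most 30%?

1

Currently q = 2 of N = 6 are below the line (H = 0.333).
A headcount ratio of at most 30% allows at most ⌊0.30 × 6⌋ = 1 poor workers.
So at least 2 − 1 = 1 must be lifted.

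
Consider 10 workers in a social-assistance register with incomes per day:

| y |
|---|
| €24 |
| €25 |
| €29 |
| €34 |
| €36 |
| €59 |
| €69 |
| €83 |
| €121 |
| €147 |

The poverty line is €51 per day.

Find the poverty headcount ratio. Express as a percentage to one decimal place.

50.0%

5 of the 10 workers have income below €51.
H = 5/10 = 50.0%.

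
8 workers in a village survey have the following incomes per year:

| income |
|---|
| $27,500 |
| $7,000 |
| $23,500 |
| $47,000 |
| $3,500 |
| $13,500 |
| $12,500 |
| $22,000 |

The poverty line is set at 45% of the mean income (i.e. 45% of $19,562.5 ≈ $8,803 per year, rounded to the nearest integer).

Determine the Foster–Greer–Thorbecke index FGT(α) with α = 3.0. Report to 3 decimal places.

0.028

Incomes under z: $3,500, $7,000 (q = 2 of N = 8).
Relative gaps: (8803−3500)/8803 = 0.6024; (8803−7000)/8803 = 0.2048.
Raised to α = 3.0: 0.21861; 0.00859.
Sum = 0.227203; FGT(3.0) = 0.227203 / 8 = 0.028.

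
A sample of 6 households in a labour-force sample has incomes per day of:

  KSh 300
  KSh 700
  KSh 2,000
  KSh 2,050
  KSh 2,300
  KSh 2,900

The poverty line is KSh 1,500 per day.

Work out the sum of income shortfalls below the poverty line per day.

Below the line: KSh 300, KSh 700 (q = 2 of N = 6).
Individual gaps: 1500−300 = 1200; 1500−700 = 800.
Aggregate gap = KSh 2,000.

KSh 2,000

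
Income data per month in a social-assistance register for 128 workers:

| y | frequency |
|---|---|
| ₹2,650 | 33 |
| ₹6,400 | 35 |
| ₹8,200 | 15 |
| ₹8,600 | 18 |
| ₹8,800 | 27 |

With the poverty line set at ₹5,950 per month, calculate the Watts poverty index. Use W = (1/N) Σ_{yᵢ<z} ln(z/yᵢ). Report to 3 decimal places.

Below the line: 33×₹2,650 (q = 33 of N = 128).
Log shortfalls: ln(5950/2650) = 0.8088 (×33).
W = 26.691442 / 128 = 0.209.

0.209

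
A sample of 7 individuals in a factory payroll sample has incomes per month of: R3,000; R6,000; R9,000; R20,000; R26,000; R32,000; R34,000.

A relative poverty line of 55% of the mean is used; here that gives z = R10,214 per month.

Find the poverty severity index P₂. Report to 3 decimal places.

Below the line: R3,000, R6,000, R9,000 (q = 3 of N = 7).
Shortfall ratios: (10214−3000)/10214 = 0.7063; (10214−6000)/10214 = 0.4126; (10214−9000)/10214 = 0.1189.
Squared: 0.4988; 0.1702; 0.0141.
Sum = 0.683181; P₂ = 0.683181 / 7 = 0.098.

0.098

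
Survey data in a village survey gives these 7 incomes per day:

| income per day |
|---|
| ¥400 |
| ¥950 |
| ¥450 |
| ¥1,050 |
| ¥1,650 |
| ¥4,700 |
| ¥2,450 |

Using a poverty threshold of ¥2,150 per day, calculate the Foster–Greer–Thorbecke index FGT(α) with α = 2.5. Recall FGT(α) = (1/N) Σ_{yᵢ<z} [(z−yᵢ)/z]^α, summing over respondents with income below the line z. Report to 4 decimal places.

Incomes under z: ¥400, ¥450, ¥950, ¥1,050, ¥1,650 (q = 5 of N = 7).
Gap ratios (z−y)/z: (2150−400)/2150 = 0.8140; (2150−450)/2150 = 0.7907; (2150−950)/2150 = 0.5581; (2150−1050)/2150 = 0.5116; (2150−1650)/2150 = 0.2326.
Raised to α = 2.5: 0.59772; 0.55594; 0.23273; 0.18723; 0.02608.
Sum = 1.599707; FGT(2.5) = 1.599707 / 7 = 0.2285.

0.2285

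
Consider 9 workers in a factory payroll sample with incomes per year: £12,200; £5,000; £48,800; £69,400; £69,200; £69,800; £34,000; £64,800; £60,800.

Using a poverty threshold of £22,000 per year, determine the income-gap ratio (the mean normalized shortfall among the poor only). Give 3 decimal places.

0.609

Poor units: £5,000, £12,200 (q = 2 of N = 9).
Shortfall ratios (z−y)/z: 0.7727, 0.4455; sum = 1.218182.
The income-gap ratio divides by q (the poor only): 1.218182 / 2 = 0.609.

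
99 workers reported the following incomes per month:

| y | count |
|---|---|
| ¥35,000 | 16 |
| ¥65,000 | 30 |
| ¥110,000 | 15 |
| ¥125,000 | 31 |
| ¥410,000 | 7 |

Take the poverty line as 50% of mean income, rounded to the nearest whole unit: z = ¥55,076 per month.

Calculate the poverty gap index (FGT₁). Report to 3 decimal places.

Below z: 16×¥35,000 (q = 16 of N = 99).
Shortfall ratios: (55076−35000)/55076 = 0.3645 (×16).
Σ = 5.832232. Dividing by the full population N = 99 gives P₁ = 0.059.

0.059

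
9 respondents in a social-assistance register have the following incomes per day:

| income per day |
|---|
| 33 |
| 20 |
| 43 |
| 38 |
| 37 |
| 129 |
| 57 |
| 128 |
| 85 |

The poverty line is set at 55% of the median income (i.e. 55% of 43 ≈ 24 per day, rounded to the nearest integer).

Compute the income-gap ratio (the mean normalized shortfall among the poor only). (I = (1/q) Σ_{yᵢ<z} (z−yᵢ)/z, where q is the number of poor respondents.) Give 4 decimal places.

0.1667

Incomes under z: 20 (q = 1 of N = 9).
Shortfall ratios (z−y)/z: 0.1667; sum = 0.166667.
I averages over the q = 1 poor units only: 0.166667 / 1 = 0.1667.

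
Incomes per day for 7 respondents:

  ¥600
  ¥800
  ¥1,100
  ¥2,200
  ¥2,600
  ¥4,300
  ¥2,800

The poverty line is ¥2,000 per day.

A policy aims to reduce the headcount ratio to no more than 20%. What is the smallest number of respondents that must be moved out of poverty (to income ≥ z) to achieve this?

2

Currently q = 3 of N = 7 are below the line (H = 0.429).
A headcount ratio of at most 20% allows at most ⌊0.20 × 7⌋ = 1 poor respondents.
So at least 3 − 1 = 2 must be lifted.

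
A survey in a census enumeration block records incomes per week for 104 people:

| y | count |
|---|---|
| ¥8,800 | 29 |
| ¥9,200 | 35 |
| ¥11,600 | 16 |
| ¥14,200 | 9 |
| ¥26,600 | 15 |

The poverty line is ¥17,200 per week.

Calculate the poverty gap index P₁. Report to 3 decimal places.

0.358

Below z: 29×¥8,800, 35×¥9,200, 16×¥11,600, 9×¥14,200 (q = 89 of N = 104).
Relative gaps: (17200−8800)/17200 = 0.4884 (×29); (17200−9200)/17200 = 0.4651 (×35); (17200−11600)/17200 = 0.3256 (×16); (17200−14200)/17200 = 0.1744 (×9).
Σ = 37.220930. Dividing by the full population N = 104 gives P₁ = 0.358.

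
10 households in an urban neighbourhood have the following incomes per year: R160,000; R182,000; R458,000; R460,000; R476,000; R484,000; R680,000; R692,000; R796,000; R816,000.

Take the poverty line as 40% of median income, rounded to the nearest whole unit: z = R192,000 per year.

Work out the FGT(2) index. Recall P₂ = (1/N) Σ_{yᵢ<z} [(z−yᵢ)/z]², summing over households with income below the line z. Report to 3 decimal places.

Below the line: R160,000, R182,000 (q = 2 of N = 10).
Gap ratios (z−y)/z: (192000−160000)/192000 = 0.1667; (192000−182000)/192000 = 0.0521.
Squared: 0.0278; 0.0027.
Sum = 0.030490; P₂ = 0.030490 / 10 = 0.003.

0.003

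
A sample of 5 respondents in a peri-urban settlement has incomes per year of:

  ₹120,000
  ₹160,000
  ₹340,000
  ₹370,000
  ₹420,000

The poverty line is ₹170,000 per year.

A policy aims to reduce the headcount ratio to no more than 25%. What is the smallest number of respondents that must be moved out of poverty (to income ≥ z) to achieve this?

Currently q = 2 of N = 5 are below the line (H = 0.400).
A headcount ratio of at most 25% allows at most ⌊0.25 × 5⌋ = 1 poor respondents.
So at least 2 − 1 = 1 must be lifted.

1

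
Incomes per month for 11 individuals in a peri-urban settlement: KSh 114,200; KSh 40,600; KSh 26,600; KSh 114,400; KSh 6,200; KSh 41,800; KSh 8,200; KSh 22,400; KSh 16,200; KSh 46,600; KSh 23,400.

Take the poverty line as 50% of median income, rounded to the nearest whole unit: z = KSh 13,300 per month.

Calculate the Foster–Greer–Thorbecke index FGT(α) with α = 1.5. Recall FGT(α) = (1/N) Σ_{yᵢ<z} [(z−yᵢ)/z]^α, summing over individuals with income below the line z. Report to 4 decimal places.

0.0570

Below z: KSh 6,200, KSh 8,200 (q = 2 of N = 11).
Normalized shortfalls: (13300−6200)/13300 = 0.5338; (13300−8200)/13300 = 0.3835.
Raised to α = 1.5: 0.39004; 0.23745.
Sum = 0.627494; FGT(1.5) = 0.627494 / 11 = 0.0570.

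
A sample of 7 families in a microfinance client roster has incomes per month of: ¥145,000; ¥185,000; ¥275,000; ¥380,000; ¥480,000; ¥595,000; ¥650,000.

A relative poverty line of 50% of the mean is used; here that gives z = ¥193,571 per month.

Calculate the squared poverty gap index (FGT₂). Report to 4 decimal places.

Incomes under z: ¥145,000, ¥185,000 (q = 2 of N = 7).
Normalized shortfalls: (193571−145000)/193571 = 0.2509; (193571−185000)/193571 = 0.0443.
Squared: 0.0630; 0.0020.
Sum = 0.064922; P₂ = 0.064922 / 7 = 0.0093.

0.0093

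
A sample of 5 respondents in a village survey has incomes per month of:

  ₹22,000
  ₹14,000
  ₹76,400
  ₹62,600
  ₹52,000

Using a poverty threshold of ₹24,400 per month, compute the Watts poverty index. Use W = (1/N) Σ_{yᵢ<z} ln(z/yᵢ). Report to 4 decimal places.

0.1318

Below z: ₹14,000, ₹22,000 (q = 2 of N = 5).
Log shortfalls: ln(24400/14000) = 0.5555; ln(24400/22000) = 0.1035.
W = 0.659066 / 5 = 0.1318.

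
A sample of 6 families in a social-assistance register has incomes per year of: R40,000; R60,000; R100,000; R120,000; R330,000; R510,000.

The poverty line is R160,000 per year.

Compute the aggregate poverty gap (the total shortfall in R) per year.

R320,000

Poor units: R40,000, R60,000, R100,000, R120,000 (q = 4 of N = 6).
Individual gaps: 160000−40000 = 120000; 160000−60000 = 100000; 160000−100000 = 60000; 160000−120000 = 40000.
Aggregate gap = R320,000.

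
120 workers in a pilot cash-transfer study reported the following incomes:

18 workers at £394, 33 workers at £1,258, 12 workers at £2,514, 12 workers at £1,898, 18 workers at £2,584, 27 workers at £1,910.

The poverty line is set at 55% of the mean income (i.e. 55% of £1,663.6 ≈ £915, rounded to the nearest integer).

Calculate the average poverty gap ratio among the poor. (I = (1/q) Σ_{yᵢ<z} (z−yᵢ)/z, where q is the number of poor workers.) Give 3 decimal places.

Incomes under z: 18×£394 (q = 18 of N = 120).
Shortfall ratios (z−y)/z: 0.5694 (×18); sum = 10.249180.
The income-gap ratio divides by q (the poor only): 10.249180 / 18 = 0.569.

0.569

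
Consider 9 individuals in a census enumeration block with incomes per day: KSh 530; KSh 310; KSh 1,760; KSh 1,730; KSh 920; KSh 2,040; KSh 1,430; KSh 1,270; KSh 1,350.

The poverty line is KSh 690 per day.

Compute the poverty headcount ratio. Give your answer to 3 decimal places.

2 of the 9 individuals have income below KSh 690.
H = 2/9 = 0.222.

0.222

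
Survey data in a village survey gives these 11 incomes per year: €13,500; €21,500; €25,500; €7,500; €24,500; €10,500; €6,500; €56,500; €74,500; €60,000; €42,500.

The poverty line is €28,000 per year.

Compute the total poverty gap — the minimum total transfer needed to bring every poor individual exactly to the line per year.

Incomes under z: €6,500, €7,500, €10,500, €13,500, €21,500, €24,500, €25,500 (q = 7 of N = 11).
Individual gaps: 28000−6500 = 21500; 28000−7500 = 20500; 28000−10500 = 17500; 28000−13500 = 14500; 28000−21500 = 6500; 28000−24500 = 3500; 28000−25500 = 2500.
Aggregate gap = €86,500.

€86,500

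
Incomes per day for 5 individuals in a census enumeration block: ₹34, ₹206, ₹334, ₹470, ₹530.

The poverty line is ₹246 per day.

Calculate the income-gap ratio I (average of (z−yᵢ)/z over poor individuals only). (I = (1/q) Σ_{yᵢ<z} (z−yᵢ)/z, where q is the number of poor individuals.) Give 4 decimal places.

Incomes under z: ₹34, ₹206 (q = 2 of N = 5).
Shortfall ratios (z−y)/z: 0.8618, 0.1626; sum = 1.024390.
I averages over the q = 2 poor units only: 1.024390 / 2 = 0.5122.

0.5122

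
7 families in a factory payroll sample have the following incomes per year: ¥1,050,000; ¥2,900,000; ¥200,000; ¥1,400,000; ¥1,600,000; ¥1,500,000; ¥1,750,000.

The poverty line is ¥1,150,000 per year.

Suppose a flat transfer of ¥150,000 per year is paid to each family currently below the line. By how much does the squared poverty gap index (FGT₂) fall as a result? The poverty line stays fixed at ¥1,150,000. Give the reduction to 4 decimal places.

0.0294

Before: below the line — ¥200,000, ¥1,050,000; squared poverty gap index (FGT₂) = 0.098569.
After the ¥150,000 transfer: below the line — ¥350,000; squared poverty gap index (FGT₂) = 0.069133.
Reduction = 0.098569 − 0.069133 = 0.0294.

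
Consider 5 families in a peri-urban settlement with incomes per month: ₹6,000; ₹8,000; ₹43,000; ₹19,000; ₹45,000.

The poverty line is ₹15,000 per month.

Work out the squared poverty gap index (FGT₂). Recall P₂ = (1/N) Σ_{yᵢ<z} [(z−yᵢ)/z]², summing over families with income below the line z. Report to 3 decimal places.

Below the line: ₹6,000, ₹8,000 (q = 2 of N = 5).
Relative gaps: (15000−6000)/15000 = 0.6000; (15000−8000)/15000 = 0.4667.
Squared: 0.3600; 0.2178.
Sum = 0.577778; P₂ = 0.577778 / 5 = 0.116.

0.116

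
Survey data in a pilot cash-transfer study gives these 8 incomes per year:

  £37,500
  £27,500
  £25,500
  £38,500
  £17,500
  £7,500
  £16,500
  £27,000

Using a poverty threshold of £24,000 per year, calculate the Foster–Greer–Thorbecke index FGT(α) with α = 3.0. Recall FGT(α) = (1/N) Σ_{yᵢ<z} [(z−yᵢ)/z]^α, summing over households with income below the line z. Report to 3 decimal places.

Poor units: £7,500, £16,500, £17,500 (q = 3 of N = 8).
Relative gaps: (24000−7500)/24000 = 0.6875; (24000−16500)/24000 = 0.3125; (24000−17500)/24000 = 0.2708.
Raised to α = 3.0: 0.32495; 0.03052; 0.01987.
Sum = 0.375335; FGT(3.0) = 0.375335 / 8 = 0.047.

0.047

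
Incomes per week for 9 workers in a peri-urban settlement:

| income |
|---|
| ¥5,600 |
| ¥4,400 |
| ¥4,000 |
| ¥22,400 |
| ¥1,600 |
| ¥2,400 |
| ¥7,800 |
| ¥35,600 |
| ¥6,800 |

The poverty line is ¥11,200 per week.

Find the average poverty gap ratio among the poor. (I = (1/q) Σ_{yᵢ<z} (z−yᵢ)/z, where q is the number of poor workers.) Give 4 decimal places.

0.5842

Below z: ¥1,600, ¥2,400, ¥4,000, ¥4,400, ¥5,600, ¥6,800, ¥7,800 (q = 7 of N = 9).
Relative gaps: 0.8571, 0.7857, 0.6429, 0.6071, 0.5000, 0.3929, 0.3036; sum = 4.089286.
I averages over the q = 7 poor units only: 4.089286 / 7 = 0.5842.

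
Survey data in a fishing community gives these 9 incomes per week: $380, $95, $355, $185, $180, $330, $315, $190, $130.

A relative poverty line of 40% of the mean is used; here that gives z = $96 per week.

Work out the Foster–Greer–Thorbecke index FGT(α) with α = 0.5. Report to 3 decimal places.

Below the line: $95 (q = 1 of N = 9).
Shortfall ratios: (96−95)/96 = 0.0104.
Raised to α = 0.5: 0.10206.
Sum = 0.102062; FGT(0.5) = 0.102062 / 9 = 0.011.

0.011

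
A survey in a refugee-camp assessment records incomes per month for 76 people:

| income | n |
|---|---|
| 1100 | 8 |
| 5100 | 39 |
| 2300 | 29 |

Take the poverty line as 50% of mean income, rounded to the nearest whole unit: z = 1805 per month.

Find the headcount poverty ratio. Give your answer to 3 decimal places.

8 of the 76 people have income below 1805.
H = 8/76 = 0.105.

0.105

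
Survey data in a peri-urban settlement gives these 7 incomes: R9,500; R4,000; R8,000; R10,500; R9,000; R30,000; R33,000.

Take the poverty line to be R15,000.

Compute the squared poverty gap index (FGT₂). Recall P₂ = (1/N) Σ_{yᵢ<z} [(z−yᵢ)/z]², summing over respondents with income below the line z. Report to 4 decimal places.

0.1629

Below the line: R4,000, R8,000, R9,000, R9,500, R10,500 (q = 5 of N = 7).
Shortfall ratios: (15000−4000)/15000 = 0.7333; (15000−8000)/15000 = 0.4667; (15000−9000)/15000 = 0.4000; (15000−9500)/15000 = 0.3667; (15000−10500)/15000 = 0.3000.
Squared: 0.5378; 0.2178; 0.1600; 0.1344; 0.0900.
Sum = 1.140000; P₂ = 1.140000 / 7 = 0.1629.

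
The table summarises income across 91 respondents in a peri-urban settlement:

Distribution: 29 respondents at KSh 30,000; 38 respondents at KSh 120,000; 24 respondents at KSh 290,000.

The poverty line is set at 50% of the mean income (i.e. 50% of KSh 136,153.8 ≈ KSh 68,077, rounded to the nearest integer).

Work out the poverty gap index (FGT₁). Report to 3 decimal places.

Poor units: 29×KSh 30,000 (q = 29 of N = 91).
Shortfall ratios: (68077−30000)/68077 = 0.5593 (×29).
Sum of shortfalls = 16.220353; P₁ averages over all N: 16.220353 / 91 = 0.178.

0.178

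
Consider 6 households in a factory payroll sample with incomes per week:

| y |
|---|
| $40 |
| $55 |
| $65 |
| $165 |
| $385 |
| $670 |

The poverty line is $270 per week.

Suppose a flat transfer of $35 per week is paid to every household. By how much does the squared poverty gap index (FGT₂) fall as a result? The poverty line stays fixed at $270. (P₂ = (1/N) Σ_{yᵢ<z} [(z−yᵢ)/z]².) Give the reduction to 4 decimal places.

Before: below the line — $40, $55, $65, $165; squared poverty gap index (FGT₂) = 0.347908.
After the $35 transfer: below the line — $75, $90, $100, $200; squared poverty gap index (FGT₂) = 0.238283.
Reduction = 0.347908 − 0.238283 = 0.1096.

0.1096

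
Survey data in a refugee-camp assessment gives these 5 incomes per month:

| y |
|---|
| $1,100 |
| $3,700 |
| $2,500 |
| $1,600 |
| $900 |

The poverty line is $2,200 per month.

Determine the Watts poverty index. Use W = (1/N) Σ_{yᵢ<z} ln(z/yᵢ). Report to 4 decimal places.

Poor units: $900, $1,100, $1,600 (q = 3 of N = 5).
Log shortfalls: ln(2200/900) = 0.8938; ln(2200/1100) = 0.6931; ln(2200/1600) = 0.3185.
W = 1.905419 / 5 = 0.3811.

0.3811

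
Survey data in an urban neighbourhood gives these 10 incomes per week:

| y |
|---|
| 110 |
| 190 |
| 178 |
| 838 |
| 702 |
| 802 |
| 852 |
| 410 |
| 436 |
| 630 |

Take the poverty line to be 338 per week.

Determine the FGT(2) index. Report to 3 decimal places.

0.087

Incomes under z: 110, 178, 190 (q = 3 of N = 10).
Gap ratios (z−y)/z: (338−110)/338 = 0.6746; (338−178)/338 = 0.4734; (338−190)/338 = 0.4379.
Squared: 0.4550; 0.2241; 0.1917.
Sum = 0.870838; P₂ = 0.870838 / 10 = 0.087.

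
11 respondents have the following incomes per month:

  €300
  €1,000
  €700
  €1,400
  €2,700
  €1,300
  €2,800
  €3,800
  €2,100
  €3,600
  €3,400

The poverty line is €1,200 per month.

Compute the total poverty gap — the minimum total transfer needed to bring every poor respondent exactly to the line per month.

€1,600

Below the line: €300, €700, €1,000 (q = 3 of N = 11).
Individual gaps: 1200−300 = 900; 1200−700 = 500; 1200−1000 = 200.
Aggregate gap = €1,600.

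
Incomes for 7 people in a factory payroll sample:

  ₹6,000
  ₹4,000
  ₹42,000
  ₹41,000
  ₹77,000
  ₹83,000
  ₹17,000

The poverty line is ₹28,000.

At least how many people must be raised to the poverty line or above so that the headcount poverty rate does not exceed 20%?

3 of the 7 people are poor, so H = 3/7 = 0.429.
A headcount ratio of at most 20% allows at most ⌊0.20 × 7⌋ = 1 poor people.
So at least 3 − 1 = 2 must be lifted.

2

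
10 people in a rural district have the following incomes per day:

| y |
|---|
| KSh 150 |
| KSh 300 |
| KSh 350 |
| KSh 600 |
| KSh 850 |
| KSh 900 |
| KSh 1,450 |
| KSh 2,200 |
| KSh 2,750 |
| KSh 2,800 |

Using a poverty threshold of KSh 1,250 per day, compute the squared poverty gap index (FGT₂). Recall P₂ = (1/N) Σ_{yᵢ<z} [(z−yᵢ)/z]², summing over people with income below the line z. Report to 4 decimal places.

Incomes under z: KSh 150, KSh 300, KSh 350, KSh 600, KSh 850, KSh 900 (q = 6 of N = 10).
Relative gaps: (1250−150)/1250 = 0.8800; (1250−300)/1250 = 0.7600; (1250−350)/1250 = 0.7200; (1250−600)/1250 = 0.5200; (1250−850)/1250 = 0.3200; (1250−900)/1250 = 0.2800.
Squared: 0.7744; 0.5776; 0.5184; 0.2704; 0.1024; 0.0784.
Sum = 2.321600; P₂ = 2.321600 / 10 = 0.2322.

0.2322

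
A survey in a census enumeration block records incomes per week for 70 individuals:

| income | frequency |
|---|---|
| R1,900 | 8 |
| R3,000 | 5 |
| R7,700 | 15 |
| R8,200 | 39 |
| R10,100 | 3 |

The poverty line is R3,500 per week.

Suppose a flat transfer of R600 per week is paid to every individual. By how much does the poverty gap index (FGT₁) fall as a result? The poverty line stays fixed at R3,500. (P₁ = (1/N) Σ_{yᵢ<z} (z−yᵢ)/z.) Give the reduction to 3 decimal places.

0.030

Before: below the line — 8×R1,900, 5×R3,000; poverty gap index (FGT₁) = 0.06245.
After the R600 transfer: below the line — 8×R2,500; poverty gap index (FGT₁) = 0.03265.
Reduction = 0.06245 − 0.03265 = 0.030.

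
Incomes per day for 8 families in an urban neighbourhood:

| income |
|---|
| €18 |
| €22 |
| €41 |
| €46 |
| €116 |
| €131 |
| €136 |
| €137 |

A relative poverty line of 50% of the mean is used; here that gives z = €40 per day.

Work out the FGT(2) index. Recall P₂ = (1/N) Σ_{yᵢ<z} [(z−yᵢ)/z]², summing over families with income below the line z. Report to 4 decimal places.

0.0631

Below the line: €18, €22 (q = 2 of N = 8).
Gap ratios (z−y)/z: (40−18)/40 = 0.5500; (40−22)/40 = 0.4500.
Squared: 0.3025; 0.2025.
Sum = 0.505000; P₂ = 0.505000 / 8 = 0.0631.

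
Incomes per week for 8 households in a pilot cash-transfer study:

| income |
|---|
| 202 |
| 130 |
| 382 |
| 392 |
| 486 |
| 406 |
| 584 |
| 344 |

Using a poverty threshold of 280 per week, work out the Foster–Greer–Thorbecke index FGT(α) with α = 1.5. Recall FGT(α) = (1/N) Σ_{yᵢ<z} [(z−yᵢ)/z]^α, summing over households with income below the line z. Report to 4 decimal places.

Below z: 130, 202 (q = 2 of N = 8).
Normalized shortfalls: (280−130)/280 = 0.5357; (280−202)/280 = 0.2786.
Raised to α = 1.5: 0.39210; 0.14703.
Sum = 0.539132; FGT(1.5) = 0.539132 / 8 = 0.0674.

0.0674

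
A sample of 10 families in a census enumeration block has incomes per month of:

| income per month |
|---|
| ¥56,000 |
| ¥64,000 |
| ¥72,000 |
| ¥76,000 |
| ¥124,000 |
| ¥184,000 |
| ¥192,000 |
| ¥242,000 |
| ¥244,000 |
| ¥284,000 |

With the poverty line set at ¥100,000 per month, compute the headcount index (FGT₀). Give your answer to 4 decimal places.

0.4000

4 of the 10 families have income below ¥100,000.
H = 4/10 = 0.4000.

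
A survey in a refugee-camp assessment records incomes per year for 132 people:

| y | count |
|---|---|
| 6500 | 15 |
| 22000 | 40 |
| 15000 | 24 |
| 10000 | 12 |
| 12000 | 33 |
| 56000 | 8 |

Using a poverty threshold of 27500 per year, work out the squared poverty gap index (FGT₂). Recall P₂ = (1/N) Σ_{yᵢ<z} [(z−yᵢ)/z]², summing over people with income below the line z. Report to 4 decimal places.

Incomes under z: 15×6500, 12×10000, 33×12000, 24×15000, 40×22000 (q = 124 of N = 132).
Gap ratios (z−y)/z: (27500−6500)/27500 = 0.7636 (×15); (27500−10000)/27500 = 0.6364 (×12); (27500−12000)/27500 = 0.5636 (×33); (27500−15000)/27500 = 0.4545 (×24); (27500−22000)/27500 = 0.2000 (×40).
Squared: 0.5831 (×15); 0.4050 (×12); 0.3177 (×33); 0.2066 (×24); 0.0400 (×40).
Sum = 30.648926; P₂ = 30.648926 / 132 = 0.2322.

0.2322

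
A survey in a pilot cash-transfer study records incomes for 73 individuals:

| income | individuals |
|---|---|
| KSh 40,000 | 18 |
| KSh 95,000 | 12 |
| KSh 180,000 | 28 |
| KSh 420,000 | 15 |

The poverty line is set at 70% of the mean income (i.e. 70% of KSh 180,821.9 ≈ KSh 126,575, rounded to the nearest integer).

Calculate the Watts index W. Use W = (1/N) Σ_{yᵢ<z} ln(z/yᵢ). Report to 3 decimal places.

Poor units: 18×KSh 40,000, 12×KSh 95,000 (q = 30 of N = 73).
ln(z/y) terms: ln(126575/40000) = 1.1520 (×18); ln(126575/95000) = 0.2870 (×12).
W = 24.178698 / 73 = 0.331.

0.331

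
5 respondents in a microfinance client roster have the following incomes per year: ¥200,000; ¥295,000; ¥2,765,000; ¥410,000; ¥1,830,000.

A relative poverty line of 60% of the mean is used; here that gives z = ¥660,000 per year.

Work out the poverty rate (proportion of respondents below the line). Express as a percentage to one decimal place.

3 of the 5 respondents have income below ¥660,000.
H = 3/5 = 60.0%.

60.0%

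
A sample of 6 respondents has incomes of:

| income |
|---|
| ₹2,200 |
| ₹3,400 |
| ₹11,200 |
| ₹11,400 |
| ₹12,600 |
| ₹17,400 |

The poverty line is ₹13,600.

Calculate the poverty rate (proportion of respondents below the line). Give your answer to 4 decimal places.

5 of the 6 respondents have income below ₹13,600.
H = 5/6 = 0.8333.

0.8333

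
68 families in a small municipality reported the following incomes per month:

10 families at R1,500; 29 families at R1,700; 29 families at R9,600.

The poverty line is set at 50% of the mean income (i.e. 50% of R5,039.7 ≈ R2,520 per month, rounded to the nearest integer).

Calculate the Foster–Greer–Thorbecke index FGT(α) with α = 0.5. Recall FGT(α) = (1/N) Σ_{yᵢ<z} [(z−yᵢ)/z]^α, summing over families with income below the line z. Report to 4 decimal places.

0.3368

Incomes under z: 10×R1,500, 29×R1,700 (q = 39 of N = 68).
Shortfall ratios: (2520−1500)/2520 = 0.4048 (×10); (2520−1700)/2520 = 0.3254 (×29).
Raised to α = 0.5: 0.63621 (×10); 0.57044 (×29).
Sum = 22.904724; FGT(0.5) = 22.904724 / 68 = 0.3368.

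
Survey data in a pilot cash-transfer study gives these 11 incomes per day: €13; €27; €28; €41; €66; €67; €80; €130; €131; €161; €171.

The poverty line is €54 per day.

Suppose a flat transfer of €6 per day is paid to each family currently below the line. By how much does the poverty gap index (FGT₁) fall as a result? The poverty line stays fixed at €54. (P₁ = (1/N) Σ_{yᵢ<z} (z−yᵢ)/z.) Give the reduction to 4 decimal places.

0.0404

Before: below the line — €13, €27, €28, €41; poverty gap index (FGT₁) = 0.180135.
After the €6 transfer: below the line — €19, €33, €34, €47; poverty gap index (FGT₁) = 0.139731.
Reduction = 0.180135 − 0.139731 = 0.0404.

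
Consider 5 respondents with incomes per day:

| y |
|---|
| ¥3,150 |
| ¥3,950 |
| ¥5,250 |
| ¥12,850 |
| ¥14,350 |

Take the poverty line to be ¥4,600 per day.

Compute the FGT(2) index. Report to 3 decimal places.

0.024

Below the line: ¥3,150, ¥3,950 (q = 2 of N = 5).
Normalized shortfalls: (4600−3150)/4600 = 0.3152; (4600−3950)/4600 = 0.1413.
Squared: 0.0994; 0.0200.
Sum = 0.119329; P₂ = 0.119329 / 5 = 0.024.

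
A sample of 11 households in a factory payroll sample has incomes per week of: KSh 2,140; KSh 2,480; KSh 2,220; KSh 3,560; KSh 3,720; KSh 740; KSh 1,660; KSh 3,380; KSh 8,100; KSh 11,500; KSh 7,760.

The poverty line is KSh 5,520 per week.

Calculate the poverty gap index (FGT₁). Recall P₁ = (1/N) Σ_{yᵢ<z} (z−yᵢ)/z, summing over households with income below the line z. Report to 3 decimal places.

0.400

Poor units: KSh 740, KSh 1,660, KSh 2,140, KSh 2,220, KSh 2,480, KSh 3,380, KSh 3,560, KSh 3,720 (q = 8 of N = 11).
Gap ratios (z−y)/z: (5520−740)/5520 = 0.8659; (5520−1660)/5520 = 0.6993; (5520−2140)/5520 = 0.6123; (5520−2220)/5520 = 0.5978; (5520−2480)/5520 = 0.5507; (5520−3380)/5520 = 0.3877; (5520−3560)/5520 = 0.3551; (5520−3720)/5520 = 0.3261.
Sum of shortfalls = 4.394928; P₁ averages over all N: 4.394928 / 11 = 0.400.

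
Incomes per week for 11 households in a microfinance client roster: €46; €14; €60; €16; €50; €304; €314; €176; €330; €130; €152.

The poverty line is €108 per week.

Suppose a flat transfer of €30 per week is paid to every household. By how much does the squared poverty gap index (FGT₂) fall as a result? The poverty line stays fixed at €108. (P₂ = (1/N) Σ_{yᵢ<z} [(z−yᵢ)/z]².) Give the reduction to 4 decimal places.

Before: below the line — €14, €16, €46, €50, €60; squared poverty gap index (FGT₂) = 0.208972.
After the €30 transfer: below the line — €44, €46, €76, €80, €90; squared poverty gap index (FGT₂) = 0.078501.
Reduction = 0.208972 − 0.078501 = 0.1305.

0.1305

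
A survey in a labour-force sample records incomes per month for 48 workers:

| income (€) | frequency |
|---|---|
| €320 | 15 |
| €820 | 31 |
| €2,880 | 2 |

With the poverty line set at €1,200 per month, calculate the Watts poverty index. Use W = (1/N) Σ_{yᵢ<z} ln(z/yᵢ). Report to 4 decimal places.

0.6590

Below the line: 15×€320, 31×€820 (q = 46 of N = 48).
Log gaps: ln(1200/320) = 1.3218 (×15); ln(1200/820) = 0.3808 (×31).
W = 31.630285 / 48 = 0.6590.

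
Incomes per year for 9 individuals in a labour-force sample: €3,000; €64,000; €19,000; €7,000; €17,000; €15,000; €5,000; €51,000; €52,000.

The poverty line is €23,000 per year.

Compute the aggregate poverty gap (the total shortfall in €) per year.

€72,000

Below z: €3,000, €5,000, €7,000, €15,000, €17,000, €19,000 (q = 6 of N = 9).
Individual gaps: 23000−3000 = 20000; 23000−5000 = 18000; 23000−7000 = 16000; 23000−15000 = 8000; 23000−17000 = 6000; 23000−19000 = 4000.
Aggregate gap = €72,000.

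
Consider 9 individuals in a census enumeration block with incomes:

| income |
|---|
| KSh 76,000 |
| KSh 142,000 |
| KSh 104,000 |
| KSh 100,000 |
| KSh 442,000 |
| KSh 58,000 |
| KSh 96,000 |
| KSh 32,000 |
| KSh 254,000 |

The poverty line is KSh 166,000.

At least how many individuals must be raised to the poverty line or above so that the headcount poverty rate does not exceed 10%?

7

Currently q = 7 of N = 9 are below the line (H = 0.778).
A headcount ratio of at most 10% allows at most ⌊0.10 × 9⌋ = 0 poor individuals.
So at least 7 − 0 = 7 must be lifted.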